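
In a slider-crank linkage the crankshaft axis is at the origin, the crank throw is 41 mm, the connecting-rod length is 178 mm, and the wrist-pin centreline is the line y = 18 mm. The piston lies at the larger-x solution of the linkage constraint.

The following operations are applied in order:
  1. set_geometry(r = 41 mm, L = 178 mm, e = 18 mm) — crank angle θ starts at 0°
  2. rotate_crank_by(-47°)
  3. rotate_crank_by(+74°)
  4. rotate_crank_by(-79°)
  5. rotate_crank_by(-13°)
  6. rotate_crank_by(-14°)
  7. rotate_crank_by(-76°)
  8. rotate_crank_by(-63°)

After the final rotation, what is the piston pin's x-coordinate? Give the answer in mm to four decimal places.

set_geometry: r = 41 mm, L = 178 mm, e = 18 mm; θ ← 0°
rotate_crank_by(-47°): θ ← 0° -47° = -47°
rotate_crank_by(+74°): θ ← -47° +74° = 27°
rotate_crank_by(-79°): θ ← 27° -79° = -52°
rotate_crank_by(-13°): θ ← -52° -13° = -65°
rotate_crank_by(-14°): θ ← -65° -14° = -79°
rotate_crank_by(-76°): θ ← -79° -76° = -155°
rotate_crank_by(-63°): θ ← -155° -63° = -218°
crank pin P = (r cos θ, r sin θ) = (-32.308441, 25.242120)
h = r sin θ − e = 25.242120 − 18 = 7.242120
x = r cos θ + √(L² − h²) = -32.308441 + √(31684.0 − 52.4483) = -32.308441 + 177.852612 = 145.544171

145.5442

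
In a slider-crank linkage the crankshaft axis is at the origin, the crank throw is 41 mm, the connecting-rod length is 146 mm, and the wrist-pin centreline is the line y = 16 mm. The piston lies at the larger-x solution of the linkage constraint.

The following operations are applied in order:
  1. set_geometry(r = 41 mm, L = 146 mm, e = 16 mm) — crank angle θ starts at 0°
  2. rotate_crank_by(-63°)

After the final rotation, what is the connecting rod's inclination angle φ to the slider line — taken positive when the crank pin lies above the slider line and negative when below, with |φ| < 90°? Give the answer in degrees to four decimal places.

-21.0881

set_geometry: r = 41 mm, L = 146 mm, e = 16 mm; θ ← 0°
rotate_crank_by(-63°): θ ← 0° -63° = -63°
crank pin P = (r cos θ, r sin θ) = (18.613610, -36.531267)
h = r sin θ − e = -36.531267 − 16 = -52.531267
sin φ = h / L = -52.531267 / 146 = -0.35980320
φ = arcsin(-0.35980320) = -21.088110°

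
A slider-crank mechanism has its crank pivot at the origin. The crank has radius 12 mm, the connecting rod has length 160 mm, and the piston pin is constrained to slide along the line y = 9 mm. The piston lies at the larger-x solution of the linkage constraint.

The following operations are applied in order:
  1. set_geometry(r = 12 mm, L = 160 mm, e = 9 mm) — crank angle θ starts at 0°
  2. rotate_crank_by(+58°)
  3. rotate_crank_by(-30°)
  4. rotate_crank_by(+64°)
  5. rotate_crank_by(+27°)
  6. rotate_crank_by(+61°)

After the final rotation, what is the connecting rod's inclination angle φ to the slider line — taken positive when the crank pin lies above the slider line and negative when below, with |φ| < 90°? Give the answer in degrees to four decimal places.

set_geometry: r = 12 mm, L = 160 mm, e = 9 mm; θ ← 0°
rotate_crank_by(+58°): θ ← 0° +58° = 58°
rotate_crank_by(-30°): θ ← 58° -30° = 28°
rotate_crank_by(+64°): θ ← 28° +64° = 92°
rotate_crank_by(+27°): θ ← 92° +27° = 119°
rotate_crank_by(+61°): θ ← 119° +61° = 180°
crank pin P = (r cos θ, r sin θ) = (-12.000000, 0.000000)
h = r sin θ − e = 0.000000 − 9 = -9.000000
sin φ = h / L = -9.000000 / 160 = -0.05625000
φ = arcsin(-0.05625000) = -3.224590°

-3.2246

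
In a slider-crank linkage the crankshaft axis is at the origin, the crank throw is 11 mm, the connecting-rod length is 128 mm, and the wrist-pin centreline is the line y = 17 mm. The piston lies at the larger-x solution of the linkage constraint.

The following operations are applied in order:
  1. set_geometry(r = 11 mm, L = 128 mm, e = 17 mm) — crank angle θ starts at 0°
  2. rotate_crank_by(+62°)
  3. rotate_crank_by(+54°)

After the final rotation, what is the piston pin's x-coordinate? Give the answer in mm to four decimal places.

122.9801

set_geometry: r = 11 mm, L = 128 mm, e = 17 mm; θ ← 0°
rotate_crank_by(+62°): θ ← 0° +62° = 62°
rotate_crank_by(+54°): θ ← 62° +54° = 116°
crank pin P = (r cos θ, r sin θ) = (-4.822083, 9.886735)
h = r sin θ − e = 9.886735 − 17 = -7.113265
x = r cos θ + √(L² − h²) = -4.822083 + √(16384.0 − 50.5985) = -4.822083 + 127.802197 = 122.980114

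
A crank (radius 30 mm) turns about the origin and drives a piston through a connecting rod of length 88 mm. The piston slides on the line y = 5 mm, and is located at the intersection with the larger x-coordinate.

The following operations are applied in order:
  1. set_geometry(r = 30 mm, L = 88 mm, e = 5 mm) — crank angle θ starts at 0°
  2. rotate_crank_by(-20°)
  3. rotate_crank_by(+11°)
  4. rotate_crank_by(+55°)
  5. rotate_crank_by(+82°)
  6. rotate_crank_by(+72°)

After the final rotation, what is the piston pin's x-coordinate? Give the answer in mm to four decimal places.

58.4759

set_geometry: r = 30 mm, L = 88 mm, e = 5 mm; θ ← 0°
rotate_crank_by(-20°): θ ← 0° -20° = -20°
rotate_crank_by(+11°): θ ← -20° +11° = -9°
rotate_crank_by(+55°): θ ← -9° +55° = 46°
rotate_crank_by(+82°): θ ← 46° +82° = 128°
rotate_crank_by(+72°): θ ← 128° +72° = 200°
crank pin P = (r cos θ, r sin θ) = (-28.190779, -10.260604)
h = r sin θ − e = -10.260604 − 5 = -15.260604
x = r cos θ + √(L² − h²) = -28.190779 + √(7744.0 − 232.8860) = -28.190779 + 86.666683 = 58.475904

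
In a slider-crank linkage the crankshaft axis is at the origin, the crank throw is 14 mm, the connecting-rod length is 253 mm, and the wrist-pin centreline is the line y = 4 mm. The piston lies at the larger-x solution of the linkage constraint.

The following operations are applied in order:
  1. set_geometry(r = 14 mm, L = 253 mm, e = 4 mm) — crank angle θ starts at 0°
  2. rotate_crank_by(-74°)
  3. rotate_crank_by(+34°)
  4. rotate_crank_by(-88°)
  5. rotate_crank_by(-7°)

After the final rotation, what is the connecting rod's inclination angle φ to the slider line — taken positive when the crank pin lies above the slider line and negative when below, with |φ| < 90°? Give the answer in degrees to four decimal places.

set_geometry: r = 14 mm, L = 253 mm, e = 4 mm; θ ← 0°
rotate_crank_by(-74°): θ ← 0° -74° = -74°
rotate_crank_by(+34°): θ ← -74° +34° = -40°
rotate_crank_by(-88°): θ ← -40° -88° = -128°
rotate_crank_by(-7°): θ ← -128° -7° = -135°
crank pin P = (r cos θ, r sin θ) = (-9.899495, -9.899495)
h = r sin θ − e = -9.899495 − 4 = -13.899495
sin φ = h / L = -13.899495 / 253 = -0.05493872
φ = arcsin(-0.05493872) = -3.149342°

-3.1493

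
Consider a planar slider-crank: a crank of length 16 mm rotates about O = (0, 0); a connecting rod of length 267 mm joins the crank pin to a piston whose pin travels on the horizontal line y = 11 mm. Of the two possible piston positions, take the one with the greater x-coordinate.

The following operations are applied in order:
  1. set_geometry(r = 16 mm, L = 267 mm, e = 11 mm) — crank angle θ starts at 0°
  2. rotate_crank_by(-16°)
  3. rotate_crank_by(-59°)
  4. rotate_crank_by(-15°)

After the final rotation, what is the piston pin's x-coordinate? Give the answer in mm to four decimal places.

265.6313

set_geometry: r = 16 mm, L = 267 mm, e = 11 mm; θ ← 0°
rotate_crank_by(-16°): θ ← 0° -16° = -16°
rotate_crank_by(-59°): θ ← -16° -59° = -75°
rotate_crank_by(-15°): θ ← -75° -15° = -90°
crank pin P = (r cos θ, r sin θ) = (0.000000, -16.000000)
h = r sin θ − e = -16.000000 − 11 = -27.000000
x = r cos θ + √(L² − h²) = 0.000000 + √(71289.0 − 729.0000) = 0.000000 + 265.631323 = 265.631323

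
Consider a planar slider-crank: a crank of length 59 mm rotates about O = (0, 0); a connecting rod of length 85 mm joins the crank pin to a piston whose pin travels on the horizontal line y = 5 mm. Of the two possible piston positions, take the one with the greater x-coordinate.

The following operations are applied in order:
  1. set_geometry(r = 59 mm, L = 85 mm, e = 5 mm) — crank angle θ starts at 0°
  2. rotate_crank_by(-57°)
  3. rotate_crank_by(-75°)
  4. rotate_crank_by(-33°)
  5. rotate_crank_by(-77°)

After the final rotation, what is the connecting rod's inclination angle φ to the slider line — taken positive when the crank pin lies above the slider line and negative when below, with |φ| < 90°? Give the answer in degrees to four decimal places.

set_geometry: r = 59 mm, L = 85 mm, e = 5 mm; θ ← 0°
rotate_crank_by(-57°): θ ← 0° -57° = -57°
rotate_crank_by(-75°): θ ← -57° -75° = -132°
rotate_crank_by(-33°): θ ← -132° -33° = -165°
rotate_crank_by(-77°): θ ← -165° -77° = -242°
crank pin P = (r cos θ, r sin θ) = (-27.698822, 52.093908)
h = r sin θ − e = 52.093908 − 5 = 47.093908
sin φ = h / L = 47.093908 / 85 = 0.55404598
φ = arcsin(0.55404598) = 33.645029°

33.6450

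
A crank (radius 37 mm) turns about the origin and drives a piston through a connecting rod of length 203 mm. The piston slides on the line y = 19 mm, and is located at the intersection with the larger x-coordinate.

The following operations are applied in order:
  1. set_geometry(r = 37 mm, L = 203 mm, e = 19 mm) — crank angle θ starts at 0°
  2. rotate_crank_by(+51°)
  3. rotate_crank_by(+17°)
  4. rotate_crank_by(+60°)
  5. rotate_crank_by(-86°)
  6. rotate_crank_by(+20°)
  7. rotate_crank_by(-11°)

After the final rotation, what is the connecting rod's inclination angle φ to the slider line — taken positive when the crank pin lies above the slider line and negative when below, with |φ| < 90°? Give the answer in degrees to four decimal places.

set_geometry: r = 37 mm, L = 203 mm, e = 19 mm; θ ← 0°
rotate_crank_by(+51°): θ ← 0° +51° = 51°
rotate_crank_by(+17°): θ ← 51° +17° = 68°
rotate_crank_by(+60°): θ ← 68° +60° = 128°
rotate_crank_by(-86°): θ ← 128° -86° = 42°
rotate_crank_by(+20°): θ ← 42° +20° = 62°
rotate_crank_by(-11°): θ ← 62° -11° = 51°
crank pin P = (r cos θ, r sin θ) = (23.284854, 28.754401)
h = r sin θ − e = 28.754401 − 19 = 9.754401
sin φ = h / L = 9.754401 / 203 = 0.04805123
φ = arcsin(0.04805123) = 2.754193°

2.7542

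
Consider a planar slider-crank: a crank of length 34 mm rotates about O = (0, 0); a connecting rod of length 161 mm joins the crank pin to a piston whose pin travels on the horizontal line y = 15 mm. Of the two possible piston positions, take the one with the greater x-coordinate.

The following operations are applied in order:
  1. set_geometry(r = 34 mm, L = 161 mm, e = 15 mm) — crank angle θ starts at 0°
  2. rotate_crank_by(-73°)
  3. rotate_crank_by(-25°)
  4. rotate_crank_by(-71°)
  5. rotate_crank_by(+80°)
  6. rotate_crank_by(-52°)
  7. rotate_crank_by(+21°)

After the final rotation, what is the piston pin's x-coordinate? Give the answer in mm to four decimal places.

137.7438

set_geometry: r = 34 mm, L = 161 mm, e = 15 mm; θ ← 0°
rotate_crank_by(-73°): θ ← 0° -73° = -73°
rotate_crank_by(-25°): θ ← -73° -25° = -98°
rotate_crank_by(-71°): θ ← -98° -71° = -169°
rotate_crank_by(+80°): θ ← -169° +80° = -89°
rotate_crank_by(-52°): θ ← -89° -52° = -141°
rotate_crank_by(+21°): θ ← -141° +21° = -120°
crank pin P = (r cos θ, r sin θ) = (-17.000000, -29.444864)
h = r sin θ − e = -29.444864 − 15 = -44.444864
x = r cos θ + √(L² − h²) = -17.000000 + √(25921.0 − 1975.3459) = -17.000000 + 154.743834 = 137.743834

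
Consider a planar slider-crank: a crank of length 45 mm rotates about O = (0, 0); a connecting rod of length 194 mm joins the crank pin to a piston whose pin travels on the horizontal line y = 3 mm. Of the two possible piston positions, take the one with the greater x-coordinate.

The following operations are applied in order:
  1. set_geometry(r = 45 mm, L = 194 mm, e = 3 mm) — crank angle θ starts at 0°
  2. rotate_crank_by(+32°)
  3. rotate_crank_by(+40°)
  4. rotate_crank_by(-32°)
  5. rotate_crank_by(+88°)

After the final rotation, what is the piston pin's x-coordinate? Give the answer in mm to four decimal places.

set_geometry: r = 45 mm, L = 194 mm, e = 3 mm; θ ← 0°
rotate_crank_by(+32°): θ ← 0° +32° = 32°
rotate_crank_by(+40°): θ ← 32° +40° = 72°
rotate_crank_by(-32°): θ ← 72° -32° = 40°
rotate_crank_by(+88°): θ ← 40° +88° = 128°
crank pin P = (r cos θ, r sin θ) = (-27.704766, 35.460484)
h = r sin θ − e = 35.460484 − 3 = 32.460484
x = r cos θ + √(L² − h²) = -27.704766 + √(37636.0 − 1053.6830) = -27.704766 + 191.265044 = 163.560277

163.5603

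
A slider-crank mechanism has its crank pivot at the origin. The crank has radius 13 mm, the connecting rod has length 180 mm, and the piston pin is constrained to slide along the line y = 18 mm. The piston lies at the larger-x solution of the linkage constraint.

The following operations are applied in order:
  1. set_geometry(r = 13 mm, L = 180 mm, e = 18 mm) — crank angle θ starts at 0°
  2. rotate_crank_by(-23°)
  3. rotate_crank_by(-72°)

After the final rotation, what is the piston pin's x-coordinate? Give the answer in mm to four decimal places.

set_geometry: r = 13 mm, L = 180 mm, e = 18 mm; θ ← 0°
rotate_crank_by(-23°): θ ← 0° -23° = -23°
rotate_crank_by(-72°): θ ← -23° -72° = -95°
crank pin P = (r cos θ, r sin θ) = (-1.133025, -12.950531)
h = r sin θ − e = -12.950531 − 18 = -30.950531
x = r cos θ + √(L² − h²) = -1.133025 + √(32400.0 − 957.9354) = -1.133025 + 177.319104 = 176.186079

176.1861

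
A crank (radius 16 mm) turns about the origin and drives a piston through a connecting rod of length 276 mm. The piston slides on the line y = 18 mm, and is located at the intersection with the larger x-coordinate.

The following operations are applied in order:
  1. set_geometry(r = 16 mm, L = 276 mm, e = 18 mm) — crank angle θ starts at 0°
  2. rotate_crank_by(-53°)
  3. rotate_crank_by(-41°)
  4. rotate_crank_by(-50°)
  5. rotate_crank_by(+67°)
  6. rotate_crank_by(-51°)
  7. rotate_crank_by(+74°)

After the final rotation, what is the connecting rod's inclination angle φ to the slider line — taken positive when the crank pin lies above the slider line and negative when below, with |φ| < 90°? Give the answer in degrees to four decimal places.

set_geometry: r = 16 mm, L = 276 mm, e = 18 mm; θ ← 0°
rotate_crank_by(-53°): θ ← 0° -53° = -53°
rotate_crank_by(-41°): θ ← -53° -41° = -94°
rotate_crank_by(-50°): θ ← -94° -50° = -144°
rotate_crank_by(+67°): θ ← -144° +67° = -77°
rotate_crank_by(-51°): θ ← -77° -51° = -128°
rotate_crank_by(+74°): θ ← -128° +74° = -54°
crank pin P = (r cos θ, r sin θ) = (9.404564, -12.944272)
h = r sin θ − e = -12.944272 − 18 = -30.944272
sin φ = h / L = -30.944272 / 276 = -0.11211693
φ = arcsin(-0.11211693) = -6.437362°

-6.4374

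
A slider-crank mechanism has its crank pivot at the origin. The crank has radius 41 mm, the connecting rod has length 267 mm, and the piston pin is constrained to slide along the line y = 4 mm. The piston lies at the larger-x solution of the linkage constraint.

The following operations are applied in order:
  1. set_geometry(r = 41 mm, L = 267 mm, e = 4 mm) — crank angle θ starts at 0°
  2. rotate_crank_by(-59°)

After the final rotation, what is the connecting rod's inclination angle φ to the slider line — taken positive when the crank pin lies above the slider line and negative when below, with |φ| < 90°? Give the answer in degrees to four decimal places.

-8.4303

set_geometry: r = 41 mm, L = 267 mm, e = 4 mm; θ ← 0°
rotate_crank_by(-59°): θ ← 0° -59° = -59°
crank pin P = (r cos θ, r sin θ) = (21.116561, -35.143859)
h = r sin θ − e = -35.143859 − 4 = -39.143859
sin φ = h / L = -39.143859 / 267 = -0.14660621
φ = arcsin(-0.14660621) = -8.430303°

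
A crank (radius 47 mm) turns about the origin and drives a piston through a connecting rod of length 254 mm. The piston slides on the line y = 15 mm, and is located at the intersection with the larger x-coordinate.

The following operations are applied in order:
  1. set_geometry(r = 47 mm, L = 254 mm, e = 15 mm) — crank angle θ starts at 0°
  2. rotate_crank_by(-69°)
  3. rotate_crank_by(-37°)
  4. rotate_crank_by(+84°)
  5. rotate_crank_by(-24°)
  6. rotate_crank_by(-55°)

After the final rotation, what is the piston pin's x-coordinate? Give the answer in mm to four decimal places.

237.5646

set_geometry: r = 47 mm, L = 254 mm, e = 15 mm; θ ← 0°
rotate_crank_by(-69°): θ ← 0° -69° = -69°
rotate_crank_by(-37°): θ ← -69° -37° = -106°
rotate_crank_by(+84°): θ ← -106° +84° = -22°
rotate_crank_by(-24°): θ ← -22° -24° = -46°
rotate_crank_by(-55°): θ ← -46° -55° = -101°
crank pin P = (r cos θ, r sin θ) = (-8.968023, -46.136478)
h = r sin θ − e = -46.136478 − 15 = -61.136478
x = r cos θ + √(L² − h²) = -8.968023 + √(64516.0 − 3737.6689) = -8.968023 + 246.532617 = 237.564594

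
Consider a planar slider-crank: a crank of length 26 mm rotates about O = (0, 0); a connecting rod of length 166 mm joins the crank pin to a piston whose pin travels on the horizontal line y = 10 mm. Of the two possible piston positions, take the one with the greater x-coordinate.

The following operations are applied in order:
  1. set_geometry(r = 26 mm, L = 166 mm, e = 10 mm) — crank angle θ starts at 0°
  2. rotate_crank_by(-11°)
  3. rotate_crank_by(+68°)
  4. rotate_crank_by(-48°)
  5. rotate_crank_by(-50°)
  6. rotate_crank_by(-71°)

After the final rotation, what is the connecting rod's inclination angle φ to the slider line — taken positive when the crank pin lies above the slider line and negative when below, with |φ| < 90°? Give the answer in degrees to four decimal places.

set_geometry: r = 26 mm, L = 166 mm, e = 10 mm; θ ← 0°
rotate_crank_by(-11°): θ ← 0° -11° = -11°
rotate_crank_by(+68°): θ ← -11° +68° = 57°
rotate_crank_by(-48°): θ ← 57° -48° = 9°
rotate_crank_by(-50°): θ ← 9° -50° = -41°
rotate_crank_by(-71°): θ ← -41° -71° = -112°
crank pin P = (r cos θ, r sin θ) = (-9.739771, -24.106780)
h = r sin θ − e = -24.106780 − 10 = -34.106780
sin φ = h / L = -34.106780 / 166 = -0.20546253
φ = arcsin(-0.20546253) = -11.856577°

-11.8566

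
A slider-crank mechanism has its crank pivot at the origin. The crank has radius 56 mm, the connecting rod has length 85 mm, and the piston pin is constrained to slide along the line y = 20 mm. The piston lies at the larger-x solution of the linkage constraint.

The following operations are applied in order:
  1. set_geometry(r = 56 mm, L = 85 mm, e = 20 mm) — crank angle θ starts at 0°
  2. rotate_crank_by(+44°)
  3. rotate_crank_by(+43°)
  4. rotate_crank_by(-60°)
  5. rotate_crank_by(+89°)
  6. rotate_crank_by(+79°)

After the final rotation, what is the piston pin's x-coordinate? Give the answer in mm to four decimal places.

set_geometry: r = 56 mm, L = 85 mm, e = 20 mm; θ ← 0°
rotate_crank_by(+44°): θ ← 0° +44° = 44°
rotate_crank_by(+43°): θ ← 44° +43° = 87°
rotate_crank_by(-60°): θ ← 87° -60° = 27°
rotate_crank_by(+89°): θ ← 27° +89° = 116°
rotate_crank_by(+79°): θ ← 116° +79° = 195°
crank pin P = (r cos θ, r sin θ) = (-54.091846, -14.493867)
h = r sin θ − e = -14.493867 − 20 = -34.493867
x = r cos θ + √(L² − h²) = -54.091846 + √(7225.0 − 1189.8268) = -54.091846 + 77.686377 = 23.594531

23.5945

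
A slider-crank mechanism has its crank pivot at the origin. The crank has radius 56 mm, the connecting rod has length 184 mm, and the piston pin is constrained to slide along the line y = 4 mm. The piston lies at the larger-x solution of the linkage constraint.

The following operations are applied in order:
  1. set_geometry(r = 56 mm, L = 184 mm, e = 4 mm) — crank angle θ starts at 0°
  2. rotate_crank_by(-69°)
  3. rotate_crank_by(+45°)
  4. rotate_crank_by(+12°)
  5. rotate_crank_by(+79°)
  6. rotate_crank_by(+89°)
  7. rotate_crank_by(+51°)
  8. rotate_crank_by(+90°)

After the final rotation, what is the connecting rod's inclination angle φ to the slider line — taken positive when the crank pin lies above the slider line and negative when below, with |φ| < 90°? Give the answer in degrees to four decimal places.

-17.0326

set_geometry: r = 56 mm, L = 184 mm, e = 4 mm; θ ← 0°
rotate_crank_by(-69°): θ ← 0° -69° = -69°
rotate_crank_by(+45°): θ ← -69° +45° = -24°
rotate_crank_by(+12°): θ ← -24° +12° = -12°
rotate_crank_by(+79°): θ ← -12° +79° = 67°
rotate_crank_by(+89°): θ ← 67° +89° = 156°
rotate_crank_by(+51°): θ ← 156° +51° = 207°
rotate_crank_by(+90°): θ ← 207° +90° = 297°
crank pin P = (r cos θ, r sin θ) = (25.423468, -49.896365)
h = r sin θ − e = -49.896365 − 4 = -53.896365
sin φ = h / L = -53.896365 / 184 = -0.29291503
φ = arcsin(-0.29291503) = -17.032555°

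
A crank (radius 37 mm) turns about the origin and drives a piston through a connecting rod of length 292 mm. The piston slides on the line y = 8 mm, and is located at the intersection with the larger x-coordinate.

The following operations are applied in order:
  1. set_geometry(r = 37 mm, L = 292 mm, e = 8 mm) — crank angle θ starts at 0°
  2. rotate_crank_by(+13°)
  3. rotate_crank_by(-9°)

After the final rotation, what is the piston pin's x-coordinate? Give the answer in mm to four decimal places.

set_geometry: r = 37 mm, L = 292 mm, e = 8 mm; θ ← 0°
rotate_crank_by(+13°): θ ← 0° +13° = 13°
rotate_crank_by(-9°): θ ← 13° -9° = 4°
crank pin P = (r cos θ, r sin θ) = (36.909870, 2.580990)
h = r sin θ − e = 2.580990 − 8 = -5.419010
x = r cos θ + √(L² − h²) = 36.909870 + √(85264.0 − 29.3657) = 36.909870 + 291.949712 = 328.859582

328.8596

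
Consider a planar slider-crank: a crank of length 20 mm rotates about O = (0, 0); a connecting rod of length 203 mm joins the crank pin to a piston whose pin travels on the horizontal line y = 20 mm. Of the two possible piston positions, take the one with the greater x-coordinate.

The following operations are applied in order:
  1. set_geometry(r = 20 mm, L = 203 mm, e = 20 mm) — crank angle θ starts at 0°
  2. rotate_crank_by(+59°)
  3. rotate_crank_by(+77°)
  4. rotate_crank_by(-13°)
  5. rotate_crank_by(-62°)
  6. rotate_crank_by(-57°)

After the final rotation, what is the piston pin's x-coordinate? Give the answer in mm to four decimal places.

222.0969

set_geometry: r = 20 mm, L = 203 mm, e = 20 mm; θ ← 0°
rotate_crank_by(+59°): θ ← 0° +59° = 59°
rotate_crank_by(+77°): θ ← 59° +77° = 136°
rotate_crank_by(-13°): θ ← 136° -13° = 123°
rotate_crank_by(-62°): θ ← 123° -62° = 61°
rotate_crank_by(-57°): θ ← 61° -57° = 4°
crank pin P = (r cos θ, r sin θ) = (19.951281, 1.395129)
h = r sin θ − e = 1.395129 − 20 = -18.604871
x = r cos θ + √(L² − h²) = 19.951281 + √(41209.0 − 346.1412) = 19.951281 + 202.145638 = 222.096919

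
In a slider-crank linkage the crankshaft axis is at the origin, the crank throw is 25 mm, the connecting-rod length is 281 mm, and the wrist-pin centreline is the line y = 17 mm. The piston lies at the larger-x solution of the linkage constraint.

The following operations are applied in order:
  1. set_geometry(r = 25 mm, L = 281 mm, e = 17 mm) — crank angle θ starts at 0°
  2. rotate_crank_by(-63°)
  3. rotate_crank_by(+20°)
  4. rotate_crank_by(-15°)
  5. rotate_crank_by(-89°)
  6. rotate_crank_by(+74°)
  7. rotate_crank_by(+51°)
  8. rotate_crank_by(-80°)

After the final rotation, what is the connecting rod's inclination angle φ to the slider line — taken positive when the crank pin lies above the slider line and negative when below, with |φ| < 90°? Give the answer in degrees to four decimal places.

-8.4834

set_geometry: r = 25 mm, L = 281 mm, e = 17 mm; θ ← 0°
rotate_crank_by(-63°): θ ← 0° -63° = -63°
rotate_crank_by(+20°): θ ← -63° +20° = -43°
rotate_crank_by(-15°): θ ← -43° -15° = -58°
rotate_crank_by(-89°): θ ← -58° -89° = -147°
rotate_crank_by(+74°): θ ← -147° +74° = -73°
rotate_crank_by(+51°): θ ← -73° +51° = -22°
rotate_crank_by(-80°): θ ← -22° -80° = -102°
crank pin P = (r cos θ, r sin θ) = (-5.197792, -24.453690)
h = r sin θ − e = -24.453690 − 17 = -41.453690
sin φ = h / L = -41.453690 / 281 = -0.14752203
φ = arcsin(-0.14752203) = -8.483352°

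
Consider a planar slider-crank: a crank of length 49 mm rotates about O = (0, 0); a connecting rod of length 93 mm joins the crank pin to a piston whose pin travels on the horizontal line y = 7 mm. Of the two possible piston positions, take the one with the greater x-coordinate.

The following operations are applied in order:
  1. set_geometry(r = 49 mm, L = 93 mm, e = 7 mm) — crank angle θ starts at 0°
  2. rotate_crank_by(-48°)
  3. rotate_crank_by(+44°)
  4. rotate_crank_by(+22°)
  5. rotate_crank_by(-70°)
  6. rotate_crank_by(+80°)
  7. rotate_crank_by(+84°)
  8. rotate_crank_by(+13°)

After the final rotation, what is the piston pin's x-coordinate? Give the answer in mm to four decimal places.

58.7903

set_geometry: r = 49 mm, L = 93 mm, e = 7 mm; θ ← 0°
rotate_crank_by(-48°): θ ← 0° -48° = -48°
rotate_crank_by(+44°): θ ← -48° +44° = -4°
rotate_crank_by(+22°): θ ← -4° +22° = 18°
rotate_crank_by(-70°): θ ← 18° -70° = -52°
rotate_crank_by(+80°): θ ← -52° +80° = 28°
rotate_crank_by(+84°): θ ← 28° +84° = 112°
rotate_crank_by(+13°): θ ← 112° +13° = 125°
crank pin P = (r cos θ, r sin θ) = (-28.105245, 40.138450)
h = r sin θ − e = 40.138450 − 7 = 33.138450
x = r cos θ + √(L² − h²) = -28.105245 + √(8649.0 − 1098.1569) = -28.105245 + 86.895587 = 58.790342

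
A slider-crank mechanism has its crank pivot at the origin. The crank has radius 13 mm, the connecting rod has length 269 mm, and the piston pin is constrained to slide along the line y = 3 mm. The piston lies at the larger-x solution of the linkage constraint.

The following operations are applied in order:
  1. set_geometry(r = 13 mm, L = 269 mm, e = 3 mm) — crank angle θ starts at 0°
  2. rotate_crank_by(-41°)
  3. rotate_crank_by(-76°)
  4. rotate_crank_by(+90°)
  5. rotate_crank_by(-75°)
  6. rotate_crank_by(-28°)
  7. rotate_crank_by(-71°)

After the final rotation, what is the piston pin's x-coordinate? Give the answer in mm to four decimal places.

set_geometry: r = 13 mm, L = 269 mm, e = 3 mm; θ ← 0°
rotate_crank_by(-41°): θ ← 0° -41° = -41°
rotate_crank_by(-76°): θ ← -41° -76° = -117°
rotate_crank_by(+90°): θ ← -117° +90° = -27°
rotate_crank_by(-75°): θ ← -27° -75° = -102°
rotate_crank_by(-28°): θ ← -102° -28° = -130°
rotate_crank_by(-71°): θ ← -130° -71° = -201°
crank pin P = (r cos θ, r sin θ) = (-12.136546, 4.658783)
h = r sin θ − e = 4.658783 − 3 = 1.658783
x = r cos θ + √(L² − h²) = -12.136546 + √(72361.0 − 2.7516) = -12.136546 + 268.994886 = 256.858340

256.8583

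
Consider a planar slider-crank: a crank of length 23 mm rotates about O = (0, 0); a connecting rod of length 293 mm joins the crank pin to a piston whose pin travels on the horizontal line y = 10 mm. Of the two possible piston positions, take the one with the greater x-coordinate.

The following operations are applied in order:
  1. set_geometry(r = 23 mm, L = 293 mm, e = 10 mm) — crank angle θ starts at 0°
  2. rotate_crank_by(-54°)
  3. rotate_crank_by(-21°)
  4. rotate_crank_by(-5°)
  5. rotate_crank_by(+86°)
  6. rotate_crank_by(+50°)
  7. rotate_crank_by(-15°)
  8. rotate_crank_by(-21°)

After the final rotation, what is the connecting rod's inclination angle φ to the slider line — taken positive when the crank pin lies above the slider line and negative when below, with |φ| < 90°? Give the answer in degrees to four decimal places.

-0.4172

set_geometry: r = 23 mm, L = 293 mm, e = 10 mm; θ ← 0°
rotate_crank_by(-54°): θ ← 0° -54° = -54°
rotate_crank_by(-21°): θ ← -54° -21° = -75°
rotate_crank_by(-5°): θ ← -75° -5° = -80°
rotate_crank_by(+86°): θ ← -80° +86° = 6°
rotate_crank_by(+50°): θ ← 6° +50° = 56°
rotate_crank_by(-15°): θ ← 56° -15° = 41°
rotate_crank_by(-21°): θ ← 41° -21° = 20°
crank pin P = (r cos θ, r sin θ) = (21.612930, 7.866463)
h = r sin θ − e = 7.866463 − 10 = -2.133537
sin φ = h / L = -2.133537 / 293 = -0.00728170
φ = arcsin(-0.00728170) = -0.417214°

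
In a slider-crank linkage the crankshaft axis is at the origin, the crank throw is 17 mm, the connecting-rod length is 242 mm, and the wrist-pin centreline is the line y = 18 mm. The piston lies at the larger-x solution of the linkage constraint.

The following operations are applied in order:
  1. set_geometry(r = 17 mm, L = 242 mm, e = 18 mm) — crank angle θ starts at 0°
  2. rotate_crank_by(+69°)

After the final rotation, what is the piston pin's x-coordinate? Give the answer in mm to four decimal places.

248.0829

set_geometry: r = 17 mm, L = 242 mm, e = 18 mm; θ ← 0°
rotate_crank_by(+69°): θ ← 0° +69° = 69°
crank pin P = (r cos θ, r sin θ) = (6.092255, 15.870867)
h = r sin θ − e = 15.870867 − 18 = -2.129133
x = r cos θ + √(L² − h²) = 6.092255 + √(58564.0 − 4.5332) = 6.092255 + 241.990634 = 248.082889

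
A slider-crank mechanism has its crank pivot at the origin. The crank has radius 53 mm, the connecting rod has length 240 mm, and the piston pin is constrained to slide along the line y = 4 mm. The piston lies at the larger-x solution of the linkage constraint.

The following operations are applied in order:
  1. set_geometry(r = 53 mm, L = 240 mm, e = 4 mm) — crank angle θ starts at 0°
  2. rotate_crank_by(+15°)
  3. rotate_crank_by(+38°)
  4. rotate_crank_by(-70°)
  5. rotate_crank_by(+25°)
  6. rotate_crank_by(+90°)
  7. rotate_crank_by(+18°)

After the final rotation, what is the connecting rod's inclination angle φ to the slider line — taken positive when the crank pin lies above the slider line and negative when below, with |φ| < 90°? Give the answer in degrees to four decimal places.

set_geometry: r = 53 mm, L = 240 mm, e = 4 mm; θ ← 0°
rotate_crank_by(+15°): θ ← 0° +15° = 15°
rotate_crank_by(+38°): θ ← 15° +38° = 53°
rotate_crank_by(-70°): θ ← 53° -70° = -17°
rotate_crank_by(+25°): θ ← -17° +25° = 8°
rotate_crank_by(+90°): θ ← 8° +90° = 98°
rotate_crank_by(+18°): θ ← 98° +18° = 116°
crank pin P = (r cos θ, r sin θ) = (-23.233671, 47.636084)
h = r sin θ − e = 47.636084 − 4 = 43.636084
sin φ = h / L = 43.636084 / 240 = 0.18181702
φ = arcsin(0.18181702) = 10.475614°

10.4756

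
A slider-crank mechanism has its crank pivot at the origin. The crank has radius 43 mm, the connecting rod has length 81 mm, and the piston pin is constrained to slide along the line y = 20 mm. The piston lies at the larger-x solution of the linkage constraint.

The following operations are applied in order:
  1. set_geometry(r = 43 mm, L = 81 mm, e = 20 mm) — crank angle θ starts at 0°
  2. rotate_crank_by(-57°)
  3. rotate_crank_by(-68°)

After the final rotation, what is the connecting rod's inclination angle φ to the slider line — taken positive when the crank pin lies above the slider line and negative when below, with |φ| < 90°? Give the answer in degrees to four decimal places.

-42.9823

set_geometry: r = 43 mm, L = 81 mm, e = 20 mm; θ ← 0°
rotate_crank_by(-57°): θ ← 0° -57° = -57°
rotate_crank_by(-68°): θ ← -57° -68° = -125°
crank pin P = (r cos θ, r sin θ) = (-24.663787, -35.223538)
h = r sin θ − e = -35.223538 − 20 = -55.223538
sin φ = h / L = -55.223538 / 81 = -0.68177207
φ = arcsin(-0.68177207) = -42.982275°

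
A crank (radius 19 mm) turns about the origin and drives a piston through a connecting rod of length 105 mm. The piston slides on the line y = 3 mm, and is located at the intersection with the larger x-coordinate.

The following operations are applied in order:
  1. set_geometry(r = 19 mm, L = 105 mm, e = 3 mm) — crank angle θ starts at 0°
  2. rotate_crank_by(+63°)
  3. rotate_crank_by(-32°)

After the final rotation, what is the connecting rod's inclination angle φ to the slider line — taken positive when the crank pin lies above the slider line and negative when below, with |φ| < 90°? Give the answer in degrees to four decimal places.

3.7054

set_geometry: r = 19 mm, L = 105 mm, e = 3 mm; θ ← 0°
rotate_crank_by(+63°): θ ← 0° +63° = 63°
rotate_crank_by(-32°): θ ← 63° -32° = 31°
crank pin P = (r cos θ, r sin θ) = (16.286179, 9.785723)
h = r sin θ − e = 9.785723 − 3 = 6.785723
sin φ = h / L = 6.785723 / 105 = 0.06462594
φ = arcsin(0.06462594) = 3.705376°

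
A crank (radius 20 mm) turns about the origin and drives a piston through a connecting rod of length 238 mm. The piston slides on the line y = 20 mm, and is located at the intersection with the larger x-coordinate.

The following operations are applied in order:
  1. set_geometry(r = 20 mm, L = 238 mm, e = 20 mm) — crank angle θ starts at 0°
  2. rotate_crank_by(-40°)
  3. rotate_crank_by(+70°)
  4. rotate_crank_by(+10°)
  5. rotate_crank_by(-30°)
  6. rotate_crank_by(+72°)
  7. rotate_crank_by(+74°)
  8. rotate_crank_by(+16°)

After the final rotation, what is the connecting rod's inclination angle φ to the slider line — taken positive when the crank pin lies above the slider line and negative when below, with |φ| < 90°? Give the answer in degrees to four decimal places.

set_geometry: r = 20 mm, L = 238 mm, e = 20 mm; θ ← 0°
rotate_crank_by(-40°): θ ← 0° -40° = -40°
rotate_crank_by(+70°): θ ← -40° +70° = 30°
rotate_crank_by(+10°): θ ← 30° +10° = 40°
rotate_crank_by(-30°): θ ← 40° -30° = 10°
rotate_crank_by(+72°): θ ← 10° +72° = 82°
rotate_crank_by(+74°): θ ← 82° +74° = 156°
rotate_crank_by(+16°): θ ← 156° +16° = 172°
crank pin P = (r cos θ, r sin θ) = (-19.805361, 2.783462)
h = r sin θ − e = 2.783462 − 20 = -17.216538
sin φ = h / L = -17.216538 / 238 = -0.07233839
φ = arcsin(-0.07233839) = -4.148308°

-4.1483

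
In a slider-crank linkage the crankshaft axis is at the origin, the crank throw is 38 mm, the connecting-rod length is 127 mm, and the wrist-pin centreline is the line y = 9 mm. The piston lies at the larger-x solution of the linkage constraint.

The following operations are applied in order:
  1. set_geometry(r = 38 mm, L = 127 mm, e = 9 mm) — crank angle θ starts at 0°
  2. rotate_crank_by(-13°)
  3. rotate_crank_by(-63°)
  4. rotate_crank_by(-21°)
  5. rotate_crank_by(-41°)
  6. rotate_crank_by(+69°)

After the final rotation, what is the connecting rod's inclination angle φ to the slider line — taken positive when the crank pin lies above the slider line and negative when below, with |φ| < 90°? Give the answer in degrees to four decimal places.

set_geometry: r = 38 mm, L = 127 mm, e = 9 mm; θ ← 0°
rotate_crank_by(-13°): θ ← 0° -13° = -13°
rotate_crank_by(-63°): θ ← -13° -63° = -76°
rotate_crank_by(-21°): θ ← -76° -21° = -97°
rotate_crank_by(-41°): θ ← -97° -41° = -138°
rotate_crank_by(+69°): θ ← -138° +69° = -69°
crank pin P = (r cos θ, r sin θ) = (13.617982, -35.476056)
h = r sin θ − e = -35.476056 − 9 = -44.476056
sin φ = h / L = -44.476056 / 127 = -0.35020517
φ = arcsin(-0.35020517) = -20.499865°

-20.4999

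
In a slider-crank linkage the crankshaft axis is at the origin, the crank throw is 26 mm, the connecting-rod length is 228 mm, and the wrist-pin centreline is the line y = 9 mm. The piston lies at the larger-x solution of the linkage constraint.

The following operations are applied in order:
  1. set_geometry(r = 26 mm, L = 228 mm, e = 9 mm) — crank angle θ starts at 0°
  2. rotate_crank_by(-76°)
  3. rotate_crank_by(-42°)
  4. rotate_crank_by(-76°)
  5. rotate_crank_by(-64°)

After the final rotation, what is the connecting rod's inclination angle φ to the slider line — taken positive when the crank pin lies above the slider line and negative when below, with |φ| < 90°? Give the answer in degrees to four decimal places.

set_geometry: r = 26 mm, L = 228 mm, e = 9 mm; θ ← 0°
rotate_crank_by(-76°): θ ← 0° -76° = -76°
rotate_crank_by(-42°): θ ← -76° -42° = -118°
rotate_crank_by(-76°): θ ← -118° -76° = -194°
rotate_crank_by(-64°): θ ← -194° -64° = -258°
crank pin P = (r cos θ, r sin θ) = (-5.405704, 25.431838)
h = r sin θ − e = 25.431838 − 9 = 16.431838
sin φ = h / L = 16.431838 / 228 = 0.07206946
φ = arcsin(0.07206946) = 4.132859°

4.1329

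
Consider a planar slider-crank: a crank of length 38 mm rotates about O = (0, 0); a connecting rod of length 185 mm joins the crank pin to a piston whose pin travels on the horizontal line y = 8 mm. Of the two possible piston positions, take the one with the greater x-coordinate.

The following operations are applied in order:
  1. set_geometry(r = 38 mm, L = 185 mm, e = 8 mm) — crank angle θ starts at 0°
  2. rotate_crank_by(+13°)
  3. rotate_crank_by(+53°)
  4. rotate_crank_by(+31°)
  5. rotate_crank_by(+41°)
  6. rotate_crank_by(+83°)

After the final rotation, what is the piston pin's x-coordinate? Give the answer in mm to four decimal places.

153.3666

set_geometry: r = 38 mm, L = 185 mm, e = 8 mm; θ ← 0°
rotate_crank_by(+13°): θ ← 0° +13° = 13°
rotate_crank_by(+53°): θ ← 13° +53° = 66°
rotate_crank_by(+31°): θ ← 66° +31° = 97°
rotate_crank_by(+41°): θ ← 97° +41° = 138°
rotate_crank_by(+83°): θ ← 138° +83° = 221°
crank pin P = (r cos θ, r sin θ) = (-28.678964, -24.930243)
h = r sin θ − e = -24.930243 − 8 = -32.930243
x = r cos θ + √(L² − h²) = -28.678964 + √(34225.0 − 1084.4009) = -28.678964 + 182.045596 = 153.366632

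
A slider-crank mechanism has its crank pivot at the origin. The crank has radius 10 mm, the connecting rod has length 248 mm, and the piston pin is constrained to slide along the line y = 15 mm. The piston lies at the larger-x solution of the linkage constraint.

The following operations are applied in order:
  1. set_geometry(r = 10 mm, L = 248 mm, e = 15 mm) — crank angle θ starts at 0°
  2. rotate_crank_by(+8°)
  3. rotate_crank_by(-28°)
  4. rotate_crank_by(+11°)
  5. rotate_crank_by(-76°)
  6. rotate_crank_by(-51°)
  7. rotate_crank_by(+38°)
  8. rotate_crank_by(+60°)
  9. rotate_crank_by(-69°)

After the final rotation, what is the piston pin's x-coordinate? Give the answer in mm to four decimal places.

243.8569

set_geometry: r = 10 mm, L = 248 mm, e = 15 mm; θ ← 0°
rotate_crank_by(+8°): θ ← 0° +8° = 8°
rotate_crank_by(-28°): θ ← 8° -28° = -20°
rotate_crank_by(+11°): θ ← -20° +11° = -9°
rotate_crank_by(-76°): θ ← -9° -76° = -85°
rotate_crank_by(-51°): θ ← -85° -51° = -136°
rotate_crank_by(+38°): θ ← -136° +38° = -98°
rotate_crank_by(+60°): θ ← -98° +60° = -38°
rotate_crank_by(-69°): θ ← -38° -69° = -107°
crank pin P = (r cos θ, r sin θ) = (-2.923717, -9.563048)
h = r sin θ − e = -9.563048 − 15 = -24.563048
x = r cos θ + √(L² − h²) = -2.923717 + √(61504.0 − 603.3433) = -2.923717 + 246.780584 = 243.856867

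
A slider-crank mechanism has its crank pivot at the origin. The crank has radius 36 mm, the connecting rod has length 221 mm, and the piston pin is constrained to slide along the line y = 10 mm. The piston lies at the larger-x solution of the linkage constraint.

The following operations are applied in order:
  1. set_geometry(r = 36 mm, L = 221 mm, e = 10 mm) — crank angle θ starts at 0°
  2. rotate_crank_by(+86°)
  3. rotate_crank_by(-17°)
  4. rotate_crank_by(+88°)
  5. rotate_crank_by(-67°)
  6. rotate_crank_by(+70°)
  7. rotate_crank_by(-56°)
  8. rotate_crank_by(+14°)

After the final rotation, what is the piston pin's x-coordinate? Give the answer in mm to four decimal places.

203.0226

set_geometry: r = 36 mm, L = 221 mm, e = 10 mm; θ ← 0°
rotate_crank_by(+86°): θ ← 0° +86° = 86°
rotate_crank_by(-17°): θ ← 86° -17° = 69°
rotate_crank_by(+88°): θ ← 69° +88° = 157°
rotate_crank_by(-67°): θ ← 157° -67° = 90°
rotate_crank_by(+70°): θ ← 90° +70° = 160°
rotate_crank_by(-56°): θ ← 160° -56° = 104°
rotate_crank_by(+14°): θ ← 104° +14° = 118°
crank pin P = (r cos θ, r sin θ) = (-16.900976, 31.786113)
h = r sin θ − e = 31.786113 − 10 = 21.786113
x = r cos θ + √(L² − h²) = -16.900976 + √(48841.0 − 474.6347) = -16.900976 + 219.923544 = 203.022568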